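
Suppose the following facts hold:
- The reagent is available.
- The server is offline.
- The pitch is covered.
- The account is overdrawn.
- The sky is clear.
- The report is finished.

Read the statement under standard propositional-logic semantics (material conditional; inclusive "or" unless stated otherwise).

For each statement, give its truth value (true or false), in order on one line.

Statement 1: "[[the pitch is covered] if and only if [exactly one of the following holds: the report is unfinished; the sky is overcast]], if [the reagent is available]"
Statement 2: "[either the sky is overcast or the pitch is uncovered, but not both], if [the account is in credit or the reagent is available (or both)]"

Let P = "the reagent is available" (T), R = "the pitch is covered" (T), V = "the report is finished" (T), U = "the sky is overcast" (F), S = "the account is overdrawn" (T).

Statement 1: In symbols: P -> (R <-> (~V xor U))

~V = ~T = F
~V xor U = F xor F = F
R <-> (~V xor U) = T <-> F = F
P -> (R <-> (~V xor U)) = T -> F = F
Thus Statement 1 is false.

Statement 2: This is (~S | P) -> (U xor ~R).

~S = ~T = F
~S | P = F | T = T
~R = ~T = F
U xor ~R = F xor F = F
(~S | P) -> (U xor ~R) = T -> F = F
Thus Statement 2 is false.

Statement 1 F / Statement 2 F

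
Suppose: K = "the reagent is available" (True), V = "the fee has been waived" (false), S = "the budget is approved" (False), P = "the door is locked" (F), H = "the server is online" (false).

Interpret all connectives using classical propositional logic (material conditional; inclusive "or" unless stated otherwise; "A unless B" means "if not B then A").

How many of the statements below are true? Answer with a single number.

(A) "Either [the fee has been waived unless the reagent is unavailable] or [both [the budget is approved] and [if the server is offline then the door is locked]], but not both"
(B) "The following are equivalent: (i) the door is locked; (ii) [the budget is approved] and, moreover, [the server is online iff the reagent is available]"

(A): Formalization: (V or not K) xor (S and (not H -> P))

not K = not True = False
V or not K = False or False = False
not H = not False = True
not H -> P = True -> False = False
S and (not H -> P) = False and False = False
(V or not K) xor (S and (not H -> P)) = False xor False = False
So (A) is false.

(B): In symbols: P iff (S and (H iff K))

H iff K = False iff True = False
S and (H iff K) = False and False = False
P iff (S and (H iff K)) = False iff False = True
Thus (B) is true.

True statements: 1.

1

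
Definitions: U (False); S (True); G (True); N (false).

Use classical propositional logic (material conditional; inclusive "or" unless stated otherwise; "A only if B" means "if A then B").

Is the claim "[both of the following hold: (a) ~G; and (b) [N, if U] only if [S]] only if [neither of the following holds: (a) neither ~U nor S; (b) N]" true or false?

true

Values: G=T, U=F, N=F, S=T.
This is (¬G ∧ ((U → N) → S)) → ((¬U ↓ S) ↓ N).

¬G = ¬T = F
U → N = F → F = T
(U → N) → S = T → T = T
¬G ∧ ((U → N) → S) = F ∧ T = F
¬U = ¬F = T
¬U ↓ S = T ↓ T = F
(¬U ↓ S) ↓ N = F ↓ F = T
(¬G ∧ ((U → N) → S)) → ((¬U ↓ S) ↓ N) = F → T = T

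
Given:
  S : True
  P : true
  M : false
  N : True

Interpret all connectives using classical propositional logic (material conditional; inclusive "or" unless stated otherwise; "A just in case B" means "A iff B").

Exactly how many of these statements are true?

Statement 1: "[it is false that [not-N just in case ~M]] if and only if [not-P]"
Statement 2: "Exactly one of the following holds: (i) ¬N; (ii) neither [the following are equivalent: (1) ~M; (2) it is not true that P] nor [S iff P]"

Statement 1: In symbols: not (not N iff not M) iff not P

not N = not True = False
not M = not False = True
not N iff not M = False iff True = False
not (not N iff not M) = not False = True
not P = not True = False
not (not N iff not M) iff not P = True iff False = False
Thus Statement 1 is false.

Statement 2: Parsed as not N xor ((not M iff not P) nor (S iff P))

not N = not True = False
not M = not False = True
not P = not True = False
not M iff not P = True iff False = False
S iff P = True iff True = True
(not M iff not P) nor (S iff P) = False nor True = False
not N xor ((not M iff not P) nor (S iff P)) = False xor False = False
Hence Statement 2 is false.

0 of the 2 statements are true (none).

0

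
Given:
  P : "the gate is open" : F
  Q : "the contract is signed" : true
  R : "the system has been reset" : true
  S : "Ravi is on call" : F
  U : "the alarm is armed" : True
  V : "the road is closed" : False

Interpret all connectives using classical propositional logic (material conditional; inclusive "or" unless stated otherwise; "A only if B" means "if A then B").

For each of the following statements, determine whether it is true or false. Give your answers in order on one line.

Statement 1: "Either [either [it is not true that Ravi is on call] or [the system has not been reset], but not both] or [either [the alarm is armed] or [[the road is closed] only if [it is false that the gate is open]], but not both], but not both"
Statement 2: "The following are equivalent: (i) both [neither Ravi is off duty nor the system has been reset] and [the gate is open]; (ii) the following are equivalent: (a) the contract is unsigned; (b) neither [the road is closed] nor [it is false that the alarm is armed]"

Statement 1 true; Statement 2 true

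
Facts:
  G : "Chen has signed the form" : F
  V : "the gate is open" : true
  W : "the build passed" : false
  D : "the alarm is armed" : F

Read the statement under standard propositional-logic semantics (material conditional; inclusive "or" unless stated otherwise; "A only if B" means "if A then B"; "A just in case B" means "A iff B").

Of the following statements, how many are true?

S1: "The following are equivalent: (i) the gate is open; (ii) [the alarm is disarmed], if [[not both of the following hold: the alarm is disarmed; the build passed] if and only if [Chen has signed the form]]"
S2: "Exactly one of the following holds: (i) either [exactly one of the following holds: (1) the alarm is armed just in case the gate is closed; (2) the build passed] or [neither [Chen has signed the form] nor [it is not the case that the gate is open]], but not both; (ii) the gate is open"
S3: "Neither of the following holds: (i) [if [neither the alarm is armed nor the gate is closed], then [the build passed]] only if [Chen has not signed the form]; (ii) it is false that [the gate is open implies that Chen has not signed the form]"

2

S1: In symbols: V <-> (((~D nand W) <-> G) -> ~D)

~D = ~F = T
~D nand W = T nand F = T
(~D nand W) <-> G = T <-> F = F
~D = ~F = T
((~D nand W) <-> G) -> ~D = F -> T = T
V <-> (((~D nand W) <-> G) -> ~D) = T <-> T = T
So S1 is true.

S2: In symbols: (((D <-> ~V) xor W) xor (G nor ~V)) xor V

~V = ~T = F
D <-> ~V = F <-> F = T
(D <-> ~V) xor W = T xor F = T
~V = ~T = F
G nor ~V = F nor F = T
((D <-> ~V) xor W) xor (G nor ~V) = T xor T = F
(((D <-> ~V) xor W) xor (G nor ~V)) xor V = F xor T = T
So S2 is true.

S3: Parsed as (((D nor ~V) -> W) -> ~G) nor ~(V -> ~G)

~V = ~T = F
D nor ~V = F nor F = T
(D nor ~V) -> W = T -> F = F
~G = ~F = T
((D nor ~V) -> W) -> ~G = F -> T = T
~G = ~F = T
V -> ~G = T -> T = T
~(V -> ~G) = ~T = F
(((D nor ~V) -> W) -> ~G) nor ~(V -> ~G) = T nor F = F
So S3 is false.

Count: 2.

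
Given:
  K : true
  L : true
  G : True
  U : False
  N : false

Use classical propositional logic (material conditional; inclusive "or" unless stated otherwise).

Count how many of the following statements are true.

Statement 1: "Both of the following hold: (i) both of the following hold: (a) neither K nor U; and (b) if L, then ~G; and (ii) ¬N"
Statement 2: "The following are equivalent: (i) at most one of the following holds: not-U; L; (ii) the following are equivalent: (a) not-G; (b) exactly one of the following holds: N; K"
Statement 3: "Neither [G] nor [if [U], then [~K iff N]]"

1

Statement 1: In symbols: ((K nor U) and (L -> not G)) and not N

K nor U = True nor False = False
not G = not True = False
L -> not G = True -> False = False
(K nor U) and (L -> not G) = False and False = False
not N = not False = True
((K nor U) and (L -> not G)) and not N = False and True = False
Hence Statement 1 is false.

Statement 2: Parsed as (not U nand L) iff (not G iff (N xor K))

not U = not False = True
not U nand L = True nand True = False
not G = not True = False
N xor K = False xor True = True
not G iff (N xor K) = False iff True = False
(not U nand L) iff (not G iff (N xor K)) = False iff False = True
Thus Statement 2 is true.

Statement 3: Formalization: G nor (U -> (not K iff N))

not K = not True = False
not K iff N = False iff False = True
U -> (not K iff N) = False -> True = True
G nor (U -> (not K iff N)) = True nor True = False
Hence Statement 3 is false.

True statements: 1 (Statement 2).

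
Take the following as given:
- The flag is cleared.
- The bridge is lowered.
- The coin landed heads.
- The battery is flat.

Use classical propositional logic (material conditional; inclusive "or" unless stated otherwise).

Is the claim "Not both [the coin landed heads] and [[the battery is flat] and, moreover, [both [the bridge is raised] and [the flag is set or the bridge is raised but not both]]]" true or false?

Let R = "the coin landed heads" (T), L = "the battery is charged" (F), N = "the bridge is raised" (F), W = "the flag is set" (F).
Parsed as R nand (~L & (N & (W xor N)))

~L = ~F = T
W xor N = F xor F = F
N & (W xor N) = F & F = F
~L & (N & (W xor N)) = T & F = F
R nand (~L & (N & (W xor N))) = T nand F = T

true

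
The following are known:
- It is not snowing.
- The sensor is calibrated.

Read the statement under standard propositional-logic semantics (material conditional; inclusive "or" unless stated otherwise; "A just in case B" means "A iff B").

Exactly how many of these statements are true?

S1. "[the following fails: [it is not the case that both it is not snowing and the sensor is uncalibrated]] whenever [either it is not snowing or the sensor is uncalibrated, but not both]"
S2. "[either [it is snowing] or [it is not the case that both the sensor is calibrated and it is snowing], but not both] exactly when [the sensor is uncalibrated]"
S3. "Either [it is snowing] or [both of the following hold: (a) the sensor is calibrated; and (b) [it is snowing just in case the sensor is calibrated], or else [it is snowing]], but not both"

Let R = "it is snowing" (False), L = "the sensor is calibrated" (True).

S1: Parsed as (not R xor not L) -> not (not R nand not L)

not R = not False = True
not L = not True = False
not R xor not L = True xor False = True
not R = not False = True
not L = not True = False
not R nand not L = True nand False = True
not (not R nand not L) = not True = False
(not R xor not L) -> not (not R nand not L) = True -> False = False
Hence S1 is false.

S2: In symbols: (R xor (L nand R)) iff not L

L nand R = True nand False = True
R xor (L nand R) = False xor True = True
not L = not True = False
(R xor (L nand R)) iff not L = True iff False = False
Thus S2 is false.

S3: Formalization: R xor (L and ((R iff L) or R))

R iff L = False iff True = False
(R iff L) or R = False or False = False
L and ((R iff L) or R) = True and False = False
R xor (L and ((R iff L) or R)) = False xor False = False
So S3 is false.

Count: 0.

0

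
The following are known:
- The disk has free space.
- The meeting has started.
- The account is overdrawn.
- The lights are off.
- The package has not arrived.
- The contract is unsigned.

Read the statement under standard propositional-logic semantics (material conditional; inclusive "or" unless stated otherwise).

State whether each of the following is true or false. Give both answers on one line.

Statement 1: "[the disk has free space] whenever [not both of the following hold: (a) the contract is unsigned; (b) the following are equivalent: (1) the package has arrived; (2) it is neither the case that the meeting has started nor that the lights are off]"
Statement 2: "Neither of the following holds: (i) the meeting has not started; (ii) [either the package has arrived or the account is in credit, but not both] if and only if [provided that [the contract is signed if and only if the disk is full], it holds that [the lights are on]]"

Statement 1 True, Statement 2 False

Let V = "the contract is signed" (False), W = "the package has arrived" (False), S = "the meeting has started" (True), H = "the lights are on" (False), R = "the disk is full" (False), L = "the account is overdrawn" (True).

Statement 1: In symbols: (not V nand (W iff (S nor not H))) -> not R

not V = not False = True
not H = not False = True
S nor not H = True nor True = False
W iff (S nor not H) = False iff False = True
not V nand (W iff (S nor not H)) = True nand True = False
not R = not False = True
(not V nand (W iff (S nor not H))) -> not R = False -> True = True
Hence Statement 1 is true.

Statement 2: This is not S nor ((W xor not L) iff ((V iff R) -> H)).

not S = not True = False
not L = not True = False
W xor not L = False xor False = False
V iff R = False iff False = True
(V iff R) -> H = True -> False = False
(W xor not L) iff ((V iff R) -> H) = False iff False = True
not S nor ((W xor not L) iff ((V iff R) -> H)) = False nor True = False
So Statement 2 is false.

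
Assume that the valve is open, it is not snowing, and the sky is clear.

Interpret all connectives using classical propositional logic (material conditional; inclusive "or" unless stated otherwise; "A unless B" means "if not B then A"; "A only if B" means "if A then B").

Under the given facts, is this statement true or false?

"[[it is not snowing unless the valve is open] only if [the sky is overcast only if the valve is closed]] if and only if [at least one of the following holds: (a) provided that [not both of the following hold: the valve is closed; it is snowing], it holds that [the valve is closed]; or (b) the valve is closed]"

False

Let H = "it is snowing" (F), K = "the valve is open" (T), M = "the sky is overcast" (F).
Formalization: ((~H | K) -> (M -> ~K)) <-> (((~K nand H) -> ~K) | ~K)

~H = ~F = T
~H | K = T | T = T
~K = ~T = F
M -> ~K = F -> F = T
(~H | K) -> (M -> ~K) = T -> T = T
~K = ~T = F
~K nand H = F nand F = T
~K = ~T = F
(~K nand H) -> ~K = T -> F = F
~K = ~T = F
((~K nand H) -> ~K) | ~K = F | F = F
((~H | K) -> (M -> ~K)) <-> (((~K nand H) -> ~K) | ~K) = T <-> F = F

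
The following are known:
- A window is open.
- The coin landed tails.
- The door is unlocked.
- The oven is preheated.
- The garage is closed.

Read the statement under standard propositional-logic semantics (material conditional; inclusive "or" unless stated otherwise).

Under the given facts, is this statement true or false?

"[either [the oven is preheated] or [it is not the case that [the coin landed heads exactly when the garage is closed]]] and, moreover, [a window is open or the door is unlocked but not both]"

Let R = "the oven is preheated" (True), W = "the coin landed heads" (False), M = "the garage is closed" (True), H = "a window is open" (True), Q = "the door is locked" (False).
This is (R or not (W iff M)) and (H xor not Q).

W iff M = False iff True = False
not (W iff M) = not False = True
R or not (W iff M) = True or True = True
not Q = not False = True
H xor not Q = True xor True = False
(R or not (W iff M)) and (H xor not Q) = True and False = False

false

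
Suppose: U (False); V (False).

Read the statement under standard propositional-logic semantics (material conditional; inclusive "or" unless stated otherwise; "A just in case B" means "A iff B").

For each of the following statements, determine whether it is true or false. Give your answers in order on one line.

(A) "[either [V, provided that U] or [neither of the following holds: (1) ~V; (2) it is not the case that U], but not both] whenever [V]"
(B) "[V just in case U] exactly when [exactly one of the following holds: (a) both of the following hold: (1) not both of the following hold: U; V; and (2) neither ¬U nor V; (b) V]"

(A) T; (B) F

(A): Parsed as V -> ((U -> V) xor (~V nor ~U))

U -> V = F -> F = T
~V = ~F = T
~U = ~F = T
~V nor ~U = T nor T = F
(U -> V) xor (~V nor ~U) = T xor F = T
V -> ((U -> V) xor (~V nor ~U)) = F -> T = T
Thus (A) is true.

(B): Parsed as (V <-> U) <-> (((U nand V) & (~U nor V)) xor V)

V <-> U = F <-> F = T
U nand V = F nand F = T
~U = ~F = T
~U nor V = T nor F = F
(U nand V) & (~U nor V) = T & F = F
((U nand V) & (~U nor V)) xor V = F xor F = F
(V <-> U) <-> (((U nand V) & (~U nor V)) xor V) = T <-> F = F
So (B) is false.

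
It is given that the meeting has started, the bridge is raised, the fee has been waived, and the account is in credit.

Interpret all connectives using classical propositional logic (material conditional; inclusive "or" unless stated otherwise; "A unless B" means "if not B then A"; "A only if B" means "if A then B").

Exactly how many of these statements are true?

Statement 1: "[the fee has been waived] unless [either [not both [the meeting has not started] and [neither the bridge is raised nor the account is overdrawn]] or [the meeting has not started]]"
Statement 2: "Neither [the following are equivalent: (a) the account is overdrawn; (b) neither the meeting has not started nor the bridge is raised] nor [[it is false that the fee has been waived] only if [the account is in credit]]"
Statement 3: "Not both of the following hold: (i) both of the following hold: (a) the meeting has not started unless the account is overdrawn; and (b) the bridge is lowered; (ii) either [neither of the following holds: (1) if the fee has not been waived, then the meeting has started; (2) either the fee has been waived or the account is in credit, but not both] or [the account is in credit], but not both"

2

Let R = "the fee has been waived" (True), P = "the meeting has started" (True), Q = "the bridge is raised" (True), S = "the account is overdrawn" (False).

Statement 1: This is R or ((not P nand (Q nor S)) or not P).

not P = not True = False
Q nor S = True nor False = False
not P nand (Q nor S) = False nand False = True
not P = not True = False
(not P nand (Q nor S)) or not P = True or False = True
R or ((not P nand (Q nor S)) or not P) = True or True = True
So Statement 1 is true.

Statement 2: Parsed as (S iff (not P nor Q)) nor (not R -> not S)

not P = not True = False
not P nor Q = False nor True = False
S iff (not P nor Q) = False iff False = True
not R = not True = False
not S = not False = True
not R -> not S = False -> True = True
(S iff (not P nor Q)) nor (not R -> not S) = True nor True = False
So Statement 2 is false.

Statement 3: This is ((not P or S) and not Q) nand (((not R -> P) nor (R xor not S)) xor not S).

not P = not True = False
not P or S = False or False = False
not Q = not True = False
(not P or S) and not Q = False and False = False
not R = not True = False
not R -> P = False -> True = True
not S = not False = True
R xor not S = True xor True = False
(not R -> P) nor (R xor not S) = True nor False = False
not S = not False = True
((not R -> P) nor (R xor not S)) xor not S = False xor True = True
((not P or S) and not Q) nand (((not R -> P) nor (R xor not S)) xor not S) = False nand True = True
Hence Statement 3 is true.

Count: 2.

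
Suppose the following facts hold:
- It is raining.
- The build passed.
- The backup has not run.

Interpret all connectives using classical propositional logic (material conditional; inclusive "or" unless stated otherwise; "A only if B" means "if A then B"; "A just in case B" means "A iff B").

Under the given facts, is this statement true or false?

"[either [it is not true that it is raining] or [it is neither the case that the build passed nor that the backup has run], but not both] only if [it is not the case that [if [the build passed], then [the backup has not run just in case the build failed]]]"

True

Let R = "it is raining" (T), H = "the build passed" (T), P = "the backup has run" (F).
Parsed as (¬R ⊕ (H ↓ P)) → ¬(H → (¬P ↔ ¬H))

¬R = ¬T = F
H ↓ P = T ↓ F = F
¬R ⊕ (H ↓ P) = F ⊕ F = F
¬P = ¬F = T
¬H = ¬T = F
¬P ↔ ¬H = T ↔ F = F
H → (¬P ↔ ¬H) = T → F = F
¬(H → (¬P ↔ ¬H)) = ¬F = T
(¬R ⊕ (H ↓ P)) → ¬(H → (¬P ↔ ¬H)) = F → T = T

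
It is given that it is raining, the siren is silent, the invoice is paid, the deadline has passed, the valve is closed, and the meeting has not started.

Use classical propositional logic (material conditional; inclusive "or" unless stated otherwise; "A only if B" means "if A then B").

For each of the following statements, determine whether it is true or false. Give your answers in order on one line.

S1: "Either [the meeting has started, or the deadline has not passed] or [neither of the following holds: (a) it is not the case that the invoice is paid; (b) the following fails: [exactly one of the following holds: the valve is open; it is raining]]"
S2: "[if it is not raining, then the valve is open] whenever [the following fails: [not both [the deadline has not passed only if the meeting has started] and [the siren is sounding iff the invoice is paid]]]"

Let H = "the meeting has started" (F), M = "the deadline has passed" (T), L = "the invoice is paid" (T), D = "the valve is open" (F), P = "it is raining" (T), N = "the siren is sounding" (F).

S1: Parsed as (H ∨ ¬M) ∨ (¬L ↓ ¬(D ⊕ P))

¬M = ¬T = F
H ∨ ¬M = F ∨ F = F
¬L = ¬T = F
D ⊕ P = F ⊕ T = T
¬(D ⊕ P) = ¬T = F
¬L ↓ ¬(D ⊕ P) = F ↓ F = T
(H ∨ ¬M) ∨ (¬L ↓ ¬(D ⊕ P)) = F ∨ T = T
Hence S1 is true.

S2: Formalization: ¬((¬M → H) ↑ (N ↔ L)) → (¬P → D)

¬M = ¬T = F
¬M → H = F → F = T
N ↔ L = F ↔ T = F
(¬M → H) ↑ (N ↔ L) = T ↑ F = T
¬((¬M → H) ↑ (N ↔ L)) = ¬T = F
¬P = ¬T = F
¬P → D = F → F = T
¬((¬M → H) ↑ (N ↔ L)) → (¬P → D) = F → T = T
So S2 is true.

S1 True / S2 True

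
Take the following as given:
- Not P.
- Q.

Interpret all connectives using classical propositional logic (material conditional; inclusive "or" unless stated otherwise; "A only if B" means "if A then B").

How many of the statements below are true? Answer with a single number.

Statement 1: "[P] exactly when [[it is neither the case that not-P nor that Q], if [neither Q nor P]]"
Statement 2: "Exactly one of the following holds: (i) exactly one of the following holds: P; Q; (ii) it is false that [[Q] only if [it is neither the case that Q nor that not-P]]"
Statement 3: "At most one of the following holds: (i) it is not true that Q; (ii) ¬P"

1

Statement 1: Formalization: P <-> ((Q nor P) -> (~P nor Q))

Q nor P = T nor F = F
~P = ~F = T
~P nor Q = T nor T = F
(Q nor P) -> (~P nor Q) = F -> F = T
P <-> ((Q nor P) -> (~P nor Q)) = F <-> T = F
Hence Statement 1 is false.

Statement 2: In symbols: (P xor Q) xor ~(Q -> (Q nor ~P))

P xor Q = F xor T = T
~P = ~F = T
Q nor ~P = T nor T = F
Q -> (Q nor ~P) = T -> F = F
~(Q -> (Q nor ~P)) = ~F = T
(P xor Q) xor ~(Q -> (Q nor ~P)) = T xor T = F
Hence Statement 2 is false.

Statement 3: Parsed as ~Q nand ~P

~Q = ~T = F
~P = ~F = T
~Q nand ~P = F nand T = T
So Statement 3 is true.

1 of the 3 statements is true (Statement 3).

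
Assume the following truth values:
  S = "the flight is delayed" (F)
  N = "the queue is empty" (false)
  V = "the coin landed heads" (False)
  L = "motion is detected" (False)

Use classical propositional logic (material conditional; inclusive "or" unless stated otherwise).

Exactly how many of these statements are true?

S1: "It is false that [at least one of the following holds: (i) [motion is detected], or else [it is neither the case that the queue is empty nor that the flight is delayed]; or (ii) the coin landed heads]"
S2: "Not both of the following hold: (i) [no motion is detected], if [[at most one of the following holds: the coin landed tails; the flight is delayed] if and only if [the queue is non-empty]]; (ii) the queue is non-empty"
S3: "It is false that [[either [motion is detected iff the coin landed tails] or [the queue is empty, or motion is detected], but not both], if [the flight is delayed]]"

0

S1: This is not ((L or (N nor S)) or V).

N nor S = False nor False = True
L or (N nor S) = False or True = True
(L or (N nor S)) or V = True or False = True
not ((L or (N nor S)) or V) = not True = False
Thus S1 is false.

S2: Formalization: (((not V nand S) iff not N) -> not L) nand not N

not V = not False = True
not V nand S = True nand False = True
not N = not False = True
(not V nand S) iff not N = True iff True = True
not L = not False = True
((not V nand S) iff not N) -> not L = True -> True = True
not N = not False = True
(((not V nand S) iff not N) -> not L) nand not N = True nand True = False
So S2 is false.

S3: In symbols: not (S -> ((L iff not V) xor (N or L)))

not V = not False = True
L iff not V = False iff True = False
N or L = False or False = False
(L iff not V) xor (N or L) = False xor False = False
S -> ((L iff not V) xor (N or L)) = False -> False = True
not (S -> ((L iff not V) xor (N or L))) = not True = False
Hence S3 is false.

Count: 0.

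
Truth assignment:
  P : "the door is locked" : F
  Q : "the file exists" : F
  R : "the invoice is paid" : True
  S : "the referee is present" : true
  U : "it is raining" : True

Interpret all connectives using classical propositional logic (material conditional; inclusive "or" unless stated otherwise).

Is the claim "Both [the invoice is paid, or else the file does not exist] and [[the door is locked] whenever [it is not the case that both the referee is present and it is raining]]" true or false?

The statement is true.

Formalization: (R or not Q) and ((S nand U) -> P)

not Q = not False = True
R or not Q = True or True = True
S nand U = True nand True = False
(S nand U) -> P = False -> False = True
(R or not Q) and ((S nand U) -> P) = True and True = True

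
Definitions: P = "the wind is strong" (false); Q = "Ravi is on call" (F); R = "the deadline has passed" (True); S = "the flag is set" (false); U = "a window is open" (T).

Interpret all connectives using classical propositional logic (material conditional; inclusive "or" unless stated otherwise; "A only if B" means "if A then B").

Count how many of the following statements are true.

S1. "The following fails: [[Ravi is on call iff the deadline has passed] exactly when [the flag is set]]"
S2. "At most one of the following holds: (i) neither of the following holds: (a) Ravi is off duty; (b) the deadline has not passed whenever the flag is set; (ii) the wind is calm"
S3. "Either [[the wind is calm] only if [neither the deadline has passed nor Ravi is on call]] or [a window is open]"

2

S1: Formalization: not ((Q iff R) iff S)

Q iff R = False iff True = False
(Q iff R) iff S = False iff False = True
not ((Q iff R) iff S) = not True = False
Thus S1 is false.

S2: Parsed as (not Q nor (S -> not R)) nand not P

not Q = not False = True
not R = not True = False
S -> not R = False -> False = True
not Q nor (S -> not R) = True nor True = False
not P = not False = True
(not Q nor (S -> not R)) nand not P = False nand True = True
So S2 is true.

S3: In symbols: (not P -> (R nor Q)) or U

not P = not False = True
R nor Q = True nor False = False
not P -> (R nor Q) = True -> False = False
(not P -> (R nor Q)) or U = False or True = True
So S3 is true.

2 of the 3 statements are true.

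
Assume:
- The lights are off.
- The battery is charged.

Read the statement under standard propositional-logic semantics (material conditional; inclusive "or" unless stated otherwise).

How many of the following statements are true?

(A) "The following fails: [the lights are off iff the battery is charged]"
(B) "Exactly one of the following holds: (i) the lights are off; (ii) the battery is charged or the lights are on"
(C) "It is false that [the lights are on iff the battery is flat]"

Let P = "the lights are on" (False), Q = "the battery is charged" (True).

(A): Formalization: not (not P iff Q)

not P = not False = True
not P iff Q = True iff True = True
not (not P iff Q) = not True = False
Hence (A) is false.

(B): Formalization: not P xor (Q or P)

not P = not False = True
Q or P = True or False = True
not P xor (Q or P) = True xor True = False
Hence (B) is false.

(C): Formalization: not (P iff not Q)

not Q = not True = False
P iff not Q = False iff False = True
not (P iff not Q) = not True = False
Thus (C) is false.

0 of the 3 statements are true (none).

0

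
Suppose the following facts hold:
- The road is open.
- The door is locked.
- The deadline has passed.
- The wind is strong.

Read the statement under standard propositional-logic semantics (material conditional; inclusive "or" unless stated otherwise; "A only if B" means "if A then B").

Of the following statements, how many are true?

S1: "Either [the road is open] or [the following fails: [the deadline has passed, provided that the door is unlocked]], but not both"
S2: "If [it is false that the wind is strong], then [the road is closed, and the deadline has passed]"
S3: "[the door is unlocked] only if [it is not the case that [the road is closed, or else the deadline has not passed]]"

Let P = "the road is closed" (F), Q = "the door is locked" (T), R = "the deadline has passed" (T), S = "the wind is strong" (T).

S1: Parsed as ¬P ⊕ ¬(¬Q → R)

¬P = ¬F = T
¬Q = ¬T = F
¬Q → R = F → T = T
¬(¬Q → R) = ¬T = F
¬P ⊕ ¬(¬Q → R) = T ⊕ F = T
So S1 is true.

S2: In symbols: ¬S → (P ∧ R)

¬S = ¬T = F
P ∧ R = F ∧ T = F
¬S → (P ∧ R) = F → F = T
Thus S2 is true.

S3: In symbols: ¬Q → ¬(P ∨ ¬R)

¬Q = ¬T = F
¬R = ¬T = F
P ∨ ¬R = F ∨ F = F
¬(P ∨ ¬R) = ¬F = T
¬Q → ¬(P ∨ ¬R) = F → T = T
Hence S3 is true.

3 of the 3 statements are true.

3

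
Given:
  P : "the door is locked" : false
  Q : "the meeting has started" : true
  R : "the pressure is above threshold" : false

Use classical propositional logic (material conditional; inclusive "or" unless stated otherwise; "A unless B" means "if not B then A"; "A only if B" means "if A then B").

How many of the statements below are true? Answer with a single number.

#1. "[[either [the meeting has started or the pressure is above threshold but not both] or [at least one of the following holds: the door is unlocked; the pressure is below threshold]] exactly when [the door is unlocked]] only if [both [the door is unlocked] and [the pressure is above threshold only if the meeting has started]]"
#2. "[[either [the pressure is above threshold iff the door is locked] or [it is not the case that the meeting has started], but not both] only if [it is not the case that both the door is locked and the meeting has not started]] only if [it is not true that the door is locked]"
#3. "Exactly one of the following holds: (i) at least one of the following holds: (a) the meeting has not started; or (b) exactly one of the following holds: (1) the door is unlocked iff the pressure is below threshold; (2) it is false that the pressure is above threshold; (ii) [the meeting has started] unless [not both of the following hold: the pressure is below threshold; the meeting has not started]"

3

#1: In symbols: (((Q xor R) or (not P or not R)) iff not P) -> (not P and (R -> Q))

Q xor R = True xor False = True
not P = not False = True
not R = not False = True
not P or not R = True or True = True
(Q xor R) or (not P or not R) = True or True = True
not P = not False = True
((Q xor R) or (not P or not R)) iff not P = True iff True = True
not P = not False = True
R -> Q = False -> True = True
not P and (R -> Q) = True and True = True
(((Q xor R) or (not P or not R)) iff not P) -> (not P and (R -> Q)) = True -> True = True
Hence #1 is true.

#2: In symbols: (((R iff P) xor not Q) -> (P nand not Q)) -> not P

R iff P = False iff False = True
not Q = not True = False
(R iff P) xor not Q = True xor False = True
not Q = not True = False
P nand not Q = False nand False = True
((R iff P) xor not Q) -> (P nand not Q) = True -> True = True
not P = not False = True
(((R iff P) xor not Q) -> (P nand not Q)) -> not P = True -> True = True
Hence #2 is true.

#3: This is (not Q or ((not P iff not R) xor not R)) xor (Q or (not R nand not Q)).

not Q = not True = False
not P = not False = True
not R = not False = True
not P iff not R = True iff True = True
not R = not False = True
(not P iff not R) xor not R = True xor True = False
not Q or ((not P iff not R) xor not R) = False or False = False
not R = not False = True
not Q = not True = False
not R nand not Q = True nand False = True
Q or (not R nand not Q) = True or True = True
(not Q or ((not P iff not R) xor not R)) xor (Q or (not R nand not Q)) = False xor True = True
Hence #3 is true.

Count: 3.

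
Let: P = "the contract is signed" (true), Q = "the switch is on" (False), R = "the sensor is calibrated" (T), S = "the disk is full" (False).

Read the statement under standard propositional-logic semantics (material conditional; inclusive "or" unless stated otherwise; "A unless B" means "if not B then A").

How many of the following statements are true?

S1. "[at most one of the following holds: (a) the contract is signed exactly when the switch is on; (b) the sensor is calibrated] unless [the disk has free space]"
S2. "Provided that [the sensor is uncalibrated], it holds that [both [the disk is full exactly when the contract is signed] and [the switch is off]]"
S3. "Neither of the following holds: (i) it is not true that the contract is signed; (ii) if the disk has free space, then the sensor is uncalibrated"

3

S1: Formalization: ((P <-> Q) nand R) | ~S

P <-> Q = T <-> F = F
(P <-> Q) nand R = F nand T = T
~S = ~F = T
((P <-> Q) nand R) | ~S = T | T = T
Hence S1 is true.

S2: Parsed as ~R -> ((S <-> P) & ~Q)

~R = ~T = F
S <-> P = F <-> T = F
~Q = ~F = T
(S <-> P) & ~Q = F & T = F
~R -> ((S <-> P) & ~Q) = F -> F = T
Hence S2 is true.

S3: This is ~P nor (~S -> ~R).

~P = ~T = F
~S = ~F = T
~R = ~T = F
~S -> ~R = T -> F = F
~P nor (~S -> ~R) = F nor F = T
Hence S3 is true.

Count: 3.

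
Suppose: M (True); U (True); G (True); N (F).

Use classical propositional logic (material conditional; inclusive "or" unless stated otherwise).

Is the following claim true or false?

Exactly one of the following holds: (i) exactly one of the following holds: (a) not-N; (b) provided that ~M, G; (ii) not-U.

False

In symbols: (~N xor (~M -> G)) xor ~U

~N = ~F = T
~M = ~T = F
~M -> G = F -> T = T
~N xor (~M -> G) = T xor T = F
~U = ~T = F
(~N xor (~M -> G)) xor ~U = F xor F = F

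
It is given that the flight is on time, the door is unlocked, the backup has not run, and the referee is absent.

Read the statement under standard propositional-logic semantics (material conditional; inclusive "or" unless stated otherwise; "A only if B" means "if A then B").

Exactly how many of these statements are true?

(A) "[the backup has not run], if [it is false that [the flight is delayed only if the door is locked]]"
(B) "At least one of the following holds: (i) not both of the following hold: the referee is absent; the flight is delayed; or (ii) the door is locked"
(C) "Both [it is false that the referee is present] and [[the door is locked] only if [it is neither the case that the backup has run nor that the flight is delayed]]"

Let H = "the flight is delayed" (F), G = "the door is locked" (F), U = "the backup has run" (F), Q = "the referee is present" (F).

(A): This is ¬(H → G) → ¬U.

H → G = F → F = T
¬(H → G) = ¬T = F
¬U = ¬F = T
¬(H → G) → ¬U = F → T = T
So (A) is true.

(B): Formalization: (¬Q ↑ H) ∨ G

¬Q = ¬F = T
¬Q ↑ H = T ↑ F = T
(¬Q ↑ H) ∨ G = T ∨ F = T
Hence (B) is true.

(C): Parsed as ¬Q ∧ (G → (U ↓ H))

¬Q = ¬F = T
U ↓ H = F ↓ F = T
G → (U ↓ H) = F → T = T
¬Q ∧ (G → (U ↓ H)) = T ∧ T = T
So (C) is true.

True statements: 3 ((A), (B), (C)).

3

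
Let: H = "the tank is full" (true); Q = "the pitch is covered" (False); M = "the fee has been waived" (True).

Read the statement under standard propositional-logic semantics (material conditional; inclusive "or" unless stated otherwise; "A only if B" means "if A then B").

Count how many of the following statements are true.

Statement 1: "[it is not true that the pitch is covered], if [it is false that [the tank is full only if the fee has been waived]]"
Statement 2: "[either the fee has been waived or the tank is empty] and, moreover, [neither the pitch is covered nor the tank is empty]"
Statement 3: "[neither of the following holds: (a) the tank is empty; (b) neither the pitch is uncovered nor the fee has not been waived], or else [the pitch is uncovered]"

3

Statement 1: Formalization: ¬(H → M) → ¬Q

H → M = T → T = T
¬(H → M) = ¬T = F
¬Q = ¬F = T
¬(H → M) → ¬Q = F → T = T
Thus Statement 1 is true.

Statement 2: Parsed as (M ∨ ¬H) ∧ (Q ↓ ¬H)

¬H = ¬T = F
M ∨ ¬H = T ∨ F = T
¬H = ¬T = F
Q ↓ ¬H = F ↓ F = T
(M ∨ ¬H) ∧ (Q ↓ ¬H) = T ∧ T = T
Hence Statement 2 is true.

Statement 3: This is (¬H ↓ (¬Q ↓ ¬M)) ∨ ¬Q.

¬H = ¬T = F
¬Q = ¬F = T
¬M = ¬T = F
¬Q ↓ ¬M = T ↓ F = F
¬H ↓ (¬Q ↓ ¬M) = F ↓ F = T
¬Q = ¬F = T
(¬H ↓ (¬Q ↓ ¬M)) ∨ ¬Q = T ∨ T = T
Hence Statement 3 is true.

True statements: 3 (Statement 1, Statement 2, Statement 3).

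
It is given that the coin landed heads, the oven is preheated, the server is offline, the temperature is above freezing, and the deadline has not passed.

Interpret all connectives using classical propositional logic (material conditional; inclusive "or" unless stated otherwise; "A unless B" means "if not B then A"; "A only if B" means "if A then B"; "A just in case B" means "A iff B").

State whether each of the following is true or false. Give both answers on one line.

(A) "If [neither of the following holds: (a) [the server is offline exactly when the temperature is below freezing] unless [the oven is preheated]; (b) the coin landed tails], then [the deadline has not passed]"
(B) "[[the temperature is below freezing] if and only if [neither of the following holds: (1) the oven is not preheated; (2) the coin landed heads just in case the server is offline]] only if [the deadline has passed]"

(A) true; (B) false

Let H = "the server is online" (False), N = "the temperature is below freezing" (False), W = "the oven is preheated" (True), S = "the coin landed heads" (True), R = "the deadline has passed" (False).

(A): In symbols: (((not H iff N) or W) nor not S) -> not R

not H = not False = True
not H iff N = True iff False = False
(not H iff N) or W = False or True = True
not S = not True = False
((not H iff N) or W) nor not S = True nor False = False
not R = not False = True
(((not H iff N) or W) nor not S) -> not R = False -> True = True
So (A) is true.

(B): Formalization: (N iff (not W nor (S iff not H))) -> R

not W = not True = False
not H = not False = True
S iff not H = True iff True = True
not W nor (S iff not H) = False nor True = False
N iff (not W nor (S iff not H)) = False iff False = True
(N iff (not W nor (S iff not H))) -> R = True -> False = False
Thus (B) is false.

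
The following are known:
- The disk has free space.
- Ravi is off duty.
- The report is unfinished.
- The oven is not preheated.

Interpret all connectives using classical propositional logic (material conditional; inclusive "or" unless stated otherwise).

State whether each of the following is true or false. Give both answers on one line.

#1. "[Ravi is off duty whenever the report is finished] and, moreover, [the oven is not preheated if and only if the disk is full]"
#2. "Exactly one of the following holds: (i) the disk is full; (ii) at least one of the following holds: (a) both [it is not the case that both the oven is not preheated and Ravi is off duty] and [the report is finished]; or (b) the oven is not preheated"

Let R = "the report is finished" (F), Q = "Ravi is on call" (F), S = "the oven is preheated" (F), P = "the disk is full" (F).

#1: This is (R → ¬Q) ∧ (¬S ↔ P).

¬Q = ¬F = T
R → ¬Q = F → T = T
¬S = ¬F = T
¬S ↔ P = T ↔ F = F
(R → ¬Q) ∧ (¬S ↔ P) = T ∧ F = F
So #1 is false.

#2: This is P ⊕ (((¬S ↑ ¬Q) ∧ R) ∨ ¬S).

¬S = ¬F = T
¬Q = ¬F = T
¬S ↑ ¬Q = T ↑ T = F
(¬S ↑ ¬Q) ∧ R = F ∧ F = F
¬S = ¬F = T
((¬S ↑ ¬Q) ∧ R) ∨ ¬S = F ∨ T = T
P ⊕ (((¬S ↑ ¬Q) ∧ R) ∨ ¬S) = F ⊕ T = T
So #2 is true.

#1 false, #2 true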